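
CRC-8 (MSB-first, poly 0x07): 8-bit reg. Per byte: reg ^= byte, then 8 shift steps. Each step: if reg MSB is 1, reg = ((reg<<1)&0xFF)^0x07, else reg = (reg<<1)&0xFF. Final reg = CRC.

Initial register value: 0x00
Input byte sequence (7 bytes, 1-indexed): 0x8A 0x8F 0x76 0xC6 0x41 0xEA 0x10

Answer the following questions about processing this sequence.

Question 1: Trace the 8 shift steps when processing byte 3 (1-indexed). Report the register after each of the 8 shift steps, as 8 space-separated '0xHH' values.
After byte 1 (0x8A): reg=0xBF
After byte 2 (0x8F): reg=0x90
Register before byte 3: 0x90
After XOR with byte 0x76: 0xE6

Answer: 0xCB 0x91 0x25 0x4A 0x94 0x2F 0x5E 0xBC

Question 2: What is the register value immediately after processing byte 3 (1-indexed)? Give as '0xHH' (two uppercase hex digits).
After byte 1 (0x8A): reg=0xBF
After byte 2 (0x8F): reg=0x90
After byte 3 (0x76): reg=0xBC

Answer: 0xBC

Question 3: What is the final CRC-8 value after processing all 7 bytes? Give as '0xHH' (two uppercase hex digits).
After byte 1 (0x8A): reg=0xBF
After byte 2 (0x8F): reg=0x90
After byte 3 (0x76): reg=0xBC
After byte 4 (0xC6): reg=0x61
After byte 5 (0x41): reg=0xE0
After byte 6 (0xEA): reg=0x36
After byte 7 (0x10): reg=0xF2

Answer: 0xF2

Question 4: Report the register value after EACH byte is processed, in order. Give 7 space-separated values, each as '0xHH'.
0xBF 0x90 0xBC 0x61 0xE0 0x36 0xF2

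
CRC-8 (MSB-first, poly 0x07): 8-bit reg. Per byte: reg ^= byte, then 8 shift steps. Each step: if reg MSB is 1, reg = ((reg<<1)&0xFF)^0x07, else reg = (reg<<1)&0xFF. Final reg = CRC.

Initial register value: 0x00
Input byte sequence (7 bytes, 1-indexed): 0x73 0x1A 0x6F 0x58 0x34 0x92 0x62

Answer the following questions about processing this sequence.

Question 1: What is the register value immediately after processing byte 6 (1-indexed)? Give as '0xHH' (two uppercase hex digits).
Answer: 0xEF

Derivation:
After byte 1 (0x73): reg=0x5E
After byte 2 (0x1A): reg=0xDB
After byte 3 (0x6F): reg=0x05
After byte 4 (0x58): reg=0x94
After byte 5 (0x34): reg=0x69
After byte 6 (0x92): reg=0xEF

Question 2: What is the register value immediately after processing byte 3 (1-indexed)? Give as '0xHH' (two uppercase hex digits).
Answer: 0x05

Derivation:
After byte 1 (0x73): reg=0x5E
After byte 2 (0x1A): reg=0xDB
After byte 3 (0x6F): reg=0x05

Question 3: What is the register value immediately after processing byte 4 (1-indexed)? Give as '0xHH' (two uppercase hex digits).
After byte 1 (0x73): reg=0x5E
After byte 2 (0x1A): reg=0xDB
After byte 3 (0x6F): reg=0x05
After byte 4 (0x58): reg=0x94

Answer: 0x94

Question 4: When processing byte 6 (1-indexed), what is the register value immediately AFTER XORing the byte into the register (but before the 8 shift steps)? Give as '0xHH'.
Answer: 0xFB

Derivation:
Register before byte 6: 0x69
Byte 6: 0x92
0x69 XOR 0x92 = 0xFB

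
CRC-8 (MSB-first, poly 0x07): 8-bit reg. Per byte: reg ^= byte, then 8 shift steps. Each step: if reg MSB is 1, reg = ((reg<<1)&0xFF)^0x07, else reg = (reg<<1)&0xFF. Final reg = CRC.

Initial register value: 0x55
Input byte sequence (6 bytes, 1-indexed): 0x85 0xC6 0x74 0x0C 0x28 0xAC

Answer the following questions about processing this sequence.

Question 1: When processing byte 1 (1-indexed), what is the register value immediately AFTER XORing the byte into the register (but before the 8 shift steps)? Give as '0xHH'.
Register before byte 1: 0x55
Byte 1: 0x85
0x55 XOR 0x85 = 0xD0

Answer: 0xD0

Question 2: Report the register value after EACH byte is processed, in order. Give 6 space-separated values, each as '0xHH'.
0x3E 0xE6 0xF7 0xEF 0x5B 0xCB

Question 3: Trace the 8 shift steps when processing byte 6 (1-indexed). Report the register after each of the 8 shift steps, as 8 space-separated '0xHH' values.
After byte 1 (0x85): reg=0x3E
After byte 2 (0xC6): reg=0xE6
After byte 3 (0x74): reg=0xF7
After byte 4 (0x0C): reg=0xEF
After byte 5 (0x28): reg=0x5B
Register before byte 6: 0x5B
After XOR with byte 0xAC: 0xF7

Answer: 0xE9 0xD5 0xAD 0x5D 0xBA 0x73 0xE6 0xCB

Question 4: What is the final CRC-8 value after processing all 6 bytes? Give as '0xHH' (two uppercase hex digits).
After byte 1 (0x85): reg=0x3E
After byte 2 (0xC6): reg=0xE6
After byte 3 (0x74): reg=0xF7
After byte 4 (0x0C): reg=0xEF
After byte 5 (0x28): reg=0x5B
After byte 6 (0xAC): reg=0xCB

Answer: 0xCB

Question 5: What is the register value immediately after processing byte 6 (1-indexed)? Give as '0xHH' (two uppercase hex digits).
Answer: 0xCB

Derivation:
After byte 1 (0x85): reg=0x3E
After byte 2 (0xC6): reg=0xE6
After byte 3 (0x74): reg=0xF7
After byte 4 (0x0C): reg=0xEF
After byte 5 (0x28): reg=0x5B
After byte 6 (0xAC): reg=0xCB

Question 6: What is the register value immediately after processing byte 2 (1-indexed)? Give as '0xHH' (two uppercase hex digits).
Answer: 0xE6

Derivation:
After byte 1 (0x85): reg=0x3E
After byte 2 (0xC6): reg=0xE6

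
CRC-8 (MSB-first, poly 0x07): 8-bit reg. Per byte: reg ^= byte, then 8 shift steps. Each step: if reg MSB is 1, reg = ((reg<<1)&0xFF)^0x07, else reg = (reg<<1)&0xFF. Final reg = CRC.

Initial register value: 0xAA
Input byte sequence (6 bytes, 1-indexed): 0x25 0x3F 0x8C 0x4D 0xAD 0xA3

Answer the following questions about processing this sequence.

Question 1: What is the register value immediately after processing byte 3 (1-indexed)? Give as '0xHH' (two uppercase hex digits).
Answer: 0xDB

Derivation:
After byte 1 (0x25): reg=0xA4
After byte 2 (0x3F): reg=0xC8
After byte 3 (0x8C): reg=0xDB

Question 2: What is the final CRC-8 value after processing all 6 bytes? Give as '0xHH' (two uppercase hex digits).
Answer: 0x45

Derivation:
After byte 1 (0x25): reg=0xA4
After byte 2 (0x3F): reg=0xC8
After byte 3 (0x8C): reg=0xDB
After byte 4 (0x4D): reg=0xEB
After byte 5 (0xAD): reg=0xD5
After byte 6 (0xA3): reg=0x45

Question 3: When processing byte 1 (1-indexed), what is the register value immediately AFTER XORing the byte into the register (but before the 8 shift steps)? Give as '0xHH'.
Answer: 0x8F

Derivation:
Register before byte 1: 0xAA
Byte 1: 0x25
0xAA XOR 0x25 = 0x8F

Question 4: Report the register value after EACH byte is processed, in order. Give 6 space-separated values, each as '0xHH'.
0xA4 0xC8 0xDB 0xEB 0xD5 0x45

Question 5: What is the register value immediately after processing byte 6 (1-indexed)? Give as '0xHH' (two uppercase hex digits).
After byte 1 (0x25): reg=0xA4
After byte 2 (0x3F): reg=0xC8
After byte 3 (0x8C): reg=0xDB
After byte 4 (0x4D): reg=0xEB
After byte 5 (0xAD): reg=0xD5
After byte 6 (0xA3): reg=0x45

Answer: 0x45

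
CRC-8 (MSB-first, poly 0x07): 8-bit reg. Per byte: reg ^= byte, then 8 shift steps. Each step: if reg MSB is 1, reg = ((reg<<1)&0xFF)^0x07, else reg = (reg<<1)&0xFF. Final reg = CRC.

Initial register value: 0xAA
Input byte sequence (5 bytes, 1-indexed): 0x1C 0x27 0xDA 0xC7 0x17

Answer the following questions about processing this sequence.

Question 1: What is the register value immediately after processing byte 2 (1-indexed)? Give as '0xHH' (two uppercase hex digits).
Answer: 0xC4

Derivation:
After byte 1 (0x1C): reg=0x0B
After byte 2 (0x27): reg=0xC4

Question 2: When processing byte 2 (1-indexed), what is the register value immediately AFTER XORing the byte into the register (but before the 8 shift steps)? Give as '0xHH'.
Answer: 0x2C

Derivation:
Register before byte 2: 0x0B
Byte 2: 0x27
0x0B XOR 0x27 = 0x2C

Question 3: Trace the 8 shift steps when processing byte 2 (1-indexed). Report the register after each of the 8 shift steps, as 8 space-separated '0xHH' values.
Answer: 0x58 0xB0 0x67 0xCE 0x9B 0x31 0x62 0xC4

Derivation:
After byte 1 (0x1C): reg=0x0B
Register before byte 2: 0x0B
After XOR with byte 0x27: 0x2C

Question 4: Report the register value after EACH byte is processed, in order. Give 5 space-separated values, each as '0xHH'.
0x0B 0xC4 0x5A 0xDA 0x6D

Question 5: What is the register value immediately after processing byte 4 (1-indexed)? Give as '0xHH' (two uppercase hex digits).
Answer: 0xDA

Derivation:
After byte 1 (0x1C): reg=0x0B
After byte 2 (0x27): reg=0xC4
After byte 3 (0xDA): reg=0x5A
After byte 4 (0xC7): reg=0xDA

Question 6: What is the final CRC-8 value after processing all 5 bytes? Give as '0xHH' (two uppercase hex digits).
Answer: 0x6D

Derivation:
After byte 1 (0x1C): reg=0x0B
After byte 2 (0x27): reg=0xC4
After byte 3 (0xDA): reg=0x5A
After byte 4 (0xC7): reg=0xDA
After byte 5 (0x17): reg=0x6D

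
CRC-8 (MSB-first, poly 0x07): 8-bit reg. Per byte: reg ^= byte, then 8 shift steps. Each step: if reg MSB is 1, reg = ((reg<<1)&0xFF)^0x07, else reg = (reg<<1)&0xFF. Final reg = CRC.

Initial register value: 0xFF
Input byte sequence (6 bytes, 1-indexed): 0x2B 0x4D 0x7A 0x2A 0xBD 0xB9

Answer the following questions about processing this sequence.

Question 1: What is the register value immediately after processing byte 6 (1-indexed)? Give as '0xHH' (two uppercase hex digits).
Answer: 0x76

Derivation:
After byte 1 (0x2B): reg=0x22
After byte 2 (0x4D): reg=0x0A
After byte 3 (0x7A): reg=0x57
After byte 4 (0x2A): reg=0x74
After byte 5 (0xBD): reg=0x71
After byte 6 (0xB9): reg=0x76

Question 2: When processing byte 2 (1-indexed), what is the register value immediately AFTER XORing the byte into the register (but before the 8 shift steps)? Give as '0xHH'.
Answer: 0x6F

Derivation:
Register before byte 2: 0x22
Byte 2: 0x4D
0x22 XOR 0x4D = 0x6F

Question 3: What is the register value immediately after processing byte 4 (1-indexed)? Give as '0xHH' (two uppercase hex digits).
Answer: 0x74

Derivation:
After byte 1 (0x2B): reg=0x22
After byte 2 (0x4D): reg=0x0A
After byte 3 (0x7A): reg=0x57
After byte 4 (0x2A): reg=0x74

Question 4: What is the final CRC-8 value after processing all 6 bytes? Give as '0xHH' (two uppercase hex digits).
After byte 1 (0x2B): reg=0x22
After byte 2 (0x4D): reg=0x0A
After byte 3 (0x7A): reg=0x57
After byte 4 (0x2A): reg=0x74
After byte 5 (0xBD): reg=0x71
After byte 6 (0xB9): reg=0x76

Answer: 0x76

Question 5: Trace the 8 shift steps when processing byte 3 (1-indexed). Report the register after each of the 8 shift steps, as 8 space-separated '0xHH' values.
After byte 1 (0x2B): reg=0x22
After byte 2 (0x4D): reg=0x0A
Register before byte 3: 0x0A
After XOR with byte 0x7A: 0x70

Answer: 0xE0 0xC7 0x89 0x15 0x2A 0x54 0xA8 0x57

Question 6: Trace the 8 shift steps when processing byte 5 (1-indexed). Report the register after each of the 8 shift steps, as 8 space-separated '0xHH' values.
Answer: 0x95 0x2D 0x5A 0xB4 0x6F 0xDE 0xBB 0x71

Derivation:
After byte 1 (0x2B): reg=0x22
After byte 2 (0x4D): reg=0x0A
After byte 3 (0x7A): reg=0x57
After byte 4 (0x2A): reg=0x74
Register before byte 5: 0x74
After XOR with byte 0xBD: 0xC9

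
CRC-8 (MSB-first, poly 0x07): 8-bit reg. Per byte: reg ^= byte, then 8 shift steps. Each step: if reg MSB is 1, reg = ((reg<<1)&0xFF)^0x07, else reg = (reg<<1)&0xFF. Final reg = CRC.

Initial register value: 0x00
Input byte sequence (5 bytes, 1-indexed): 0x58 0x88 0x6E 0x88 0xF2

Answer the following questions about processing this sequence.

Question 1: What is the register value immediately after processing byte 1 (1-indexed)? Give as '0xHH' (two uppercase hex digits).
After byte 1 (0x58): reg=0x8F

Answer: 0x8F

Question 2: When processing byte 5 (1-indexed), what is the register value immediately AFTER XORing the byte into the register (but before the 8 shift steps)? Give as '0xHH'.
Register before byte 5: 0x84
Byte 5: 0xF2
0x84 XOR 0xF2 = 0x76

Answer: 0x76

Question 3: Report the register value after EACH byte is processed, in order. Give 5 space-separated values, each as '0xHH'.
0x8F 0x15 0x66 0x84 0x45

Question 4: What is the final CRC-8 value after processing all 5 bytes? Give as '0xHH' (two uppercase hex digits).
After byte 1 (0x58): reg=0x8F
After byte 2 (0x88): reg=0x15
After byte 3 (0x6E): reg=0x66
After byte 4 (0x88): reg=0x84
After byte 5 (0xF2): reg=0x45

Answer: 0x45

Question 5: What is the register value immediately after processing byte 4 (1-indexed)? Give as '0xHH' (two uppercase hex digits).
Answer: 0x84

Derivation:
After byte 1 (0x58): reg=0x8F
After byte 2 (0x88): reg=0x15
After byte 3 (0x6E): reg=0x66
After byte 4 (0x88): reg=0x84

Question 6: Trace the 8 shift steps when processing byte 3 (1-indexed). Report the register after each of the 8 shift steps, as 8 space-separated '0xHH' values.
After byte 1 (0x58): reg=0x8F
After byte 2 (0x88): reg=0x15
Register before byte 3: 0x15
After XOR with byte 0x6E: 0x7B

Answer: 0xF6 0xEB 0xD1 0xA5 0x4D 0x9A 0x33 0x66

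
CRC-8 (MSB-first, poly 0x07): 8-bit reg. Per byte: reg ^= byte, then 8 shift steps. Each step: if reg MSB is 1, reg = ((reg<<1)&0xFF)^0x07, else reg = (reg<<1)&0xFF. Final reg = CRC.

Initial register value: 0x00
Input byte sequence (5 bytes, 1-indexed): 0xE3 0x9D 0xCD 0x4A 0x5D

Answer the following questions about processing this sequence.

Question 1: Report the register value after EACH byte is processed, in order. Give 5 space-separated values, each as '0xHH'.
0xA7 0xA6 0x16 0x93 0x64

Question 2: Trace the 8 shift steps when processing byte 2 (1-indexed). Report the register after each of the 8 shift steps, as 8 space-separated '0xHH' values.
Answer: 0x74 0xE8 0xD7 0xA9 0x55 0xAA 0x53 0xA6

Derivation:
After byte 1 (0xE3): reg=0xA7
Register before byte 2: 0xA7
After XOR with byte 0x9D: 0x3A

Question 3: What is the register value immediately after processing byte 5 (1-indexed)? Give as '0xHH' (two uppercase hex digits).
Answer: 0x64

Derivation:
After byte 1 (0xE3): reg=0xA7
After byte 2 (0x9D): reg=0xA6
After byte 3 (0xCD): reg=0x16
After byte 4 (0x4A): reg=0x93
After byte 5 (0x5D): reg=0x64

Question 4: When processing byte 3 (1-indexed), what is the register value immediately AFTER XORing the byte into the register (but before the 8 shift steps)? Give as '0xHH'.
Answer: 0x6B

Derivation:
Register before byte 3: 0xA6
Byte 3: 0xCD
0xA6 XOR 0xCD = 0x6B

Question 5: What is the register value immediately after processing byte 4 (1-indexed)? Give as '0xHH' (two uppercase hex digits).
Answer: 0x93

Derivation:
After byte 1 (0xE3): reg=0xA7
After byte 2 (0x9D): reg=0xA6
After byte 3 (0xCD): reg=0x16
After byte 4 (0x4A): reg=0x93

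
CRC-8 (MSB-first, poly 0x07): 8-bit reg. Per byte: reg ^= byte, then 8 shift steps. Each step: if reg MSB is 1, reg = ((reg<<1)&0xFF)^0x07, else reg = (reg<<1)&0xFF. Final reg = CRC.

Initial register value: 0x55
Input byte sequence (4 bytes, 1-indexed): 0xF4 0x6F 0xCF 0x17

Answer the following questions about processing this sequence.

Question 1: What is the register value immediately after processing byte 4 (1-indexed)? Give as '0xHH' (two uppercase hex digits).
After byte 1 (0xF4): reg=0x6E
After byte 2 (0x6F): reg=0x07
After byte 3 (0xCF): reg=0x76
After byte 4 (0x17): reg=0x20

Answer: 0x20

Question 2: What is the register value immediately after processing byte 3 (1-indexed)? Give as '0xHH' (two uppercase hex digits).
Answer: 0x76

Derivation:
After byte 1 (0xF4): reg=0x6E
After byte 2 (0x6F): reg=0x07
After byte 3 (0xCF): reg=0x76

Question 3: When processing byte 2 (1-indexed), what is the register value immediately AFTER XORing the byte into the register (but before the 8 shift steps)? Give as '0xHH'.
Answer: 0x01

Derivation:
Register before byte 2: 0x6E
Byte 2: 0x6F
0x6E XOR 0x6F = 0x01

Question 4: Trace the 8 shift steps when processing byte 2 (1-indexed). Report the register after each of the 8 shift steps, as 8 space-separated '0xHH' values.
After byte 1 (0xF4): reg=0x6E
Register before byte 2: 0x6E
After XOR with byte 0x6F: 0x01

Answer: 0x02 0x04 0x08 0x10 0x20 0x40 0x80 0x07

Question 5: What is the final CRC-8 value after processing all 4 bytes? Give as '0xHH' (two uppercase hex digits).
Answer: 0x20

Derivation:
After byte 1 (0xF4): reg=0x6E
After byte 2 (0x6F): reg=0x07
After byte 3 (0xCF): reg=0x76
After byte 4 (0x17): reg=0x20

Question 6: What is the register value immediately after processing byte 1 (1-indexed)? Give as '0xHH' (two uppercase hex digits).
After byte 1 (0xF4): reg=0x6E

Answer: 0x6E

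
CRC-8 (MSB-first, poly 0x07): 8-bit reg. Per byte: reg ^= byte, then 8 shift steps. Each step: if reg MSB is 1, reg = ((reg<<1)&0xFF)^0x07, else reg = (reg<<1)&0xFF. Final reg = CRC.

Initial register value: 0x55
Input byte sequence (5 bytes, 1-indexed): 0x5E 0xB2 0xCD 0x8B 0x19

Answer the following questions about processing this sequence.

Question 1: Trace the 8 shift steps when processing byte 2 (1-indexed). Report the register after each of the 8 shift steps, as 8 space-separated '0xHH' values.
Answer: 0x01 0x02 0x04 0x08 0x10 0x20 0x40 0x80

Derivation:
After byte 1 (0x5E): reg=0x31
Register before byte 2: 0x31
After XOR with byte 0xB2: 0x83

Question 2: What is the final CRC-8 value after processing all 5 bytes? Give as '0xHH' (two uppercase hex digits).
After byte 1 (0x5E): reg=0x31
After byte 2 (0xB2): reg=0x80
After byte 3 (0xCD): reg=0xE4
After byte 4 (0x8B): reg=0x0A
After byte 5 (0x19): reg=0x79

Answer: 0x79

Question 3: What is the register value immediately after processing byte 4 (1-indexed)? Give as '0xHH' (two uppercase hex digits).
After byte 1 (0x5E): reg=0x31
After byte 2 (0xB2): reg=0x80
After byte 3 (0xCD): reg=0xE4
After byte 4 (0x8B): reg=0x0A

Answer: 0x0A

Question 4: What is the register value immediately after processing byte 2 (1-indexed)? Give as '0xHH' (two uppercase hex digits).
After byte 1 (0x5E): reg=0x31
After byte 2 (0xB2): reg=0x80

Answer: 0x80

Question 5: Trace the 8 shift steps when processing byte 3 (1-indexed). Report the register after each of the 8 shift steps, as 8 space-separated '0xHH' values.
After byte 1 (0x5E): reg=0x31
After byte 2 (0xB2): reg=0x80
Register before byte 3: 0x80
After XOR with byte 0xCD: 0x4D

Answer: 0x9A 0x33 0x66 0xCC 0x9F 0x39 0x72 0xE4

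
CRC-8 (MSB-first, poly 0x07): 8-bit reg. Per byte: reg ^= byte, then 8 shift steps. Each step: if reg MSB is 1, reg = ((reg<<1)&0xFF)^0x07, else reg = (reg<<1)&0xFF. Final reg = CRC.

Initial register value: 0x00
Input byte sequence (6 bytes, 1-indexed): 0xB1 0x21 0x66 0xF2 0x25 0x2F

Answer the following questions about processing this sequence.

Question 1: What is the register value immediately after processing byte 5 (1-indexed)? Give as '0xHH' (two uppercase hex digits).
After byte 1 (0xB1): reg=0x1E
After byte 2 (0x21): reg=0xBD
After byte 3 (0x66): reg=0x0F
After byte 4 (0xF2): reg=0xFD
After byte 5 (0x25): reg=0x06

Answer: 0x06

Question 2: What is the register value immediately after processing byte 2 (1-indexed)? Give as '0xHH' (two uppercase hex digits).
After byte 1 (0xB1): reg=0x1E
After byte 2 (0x21): reg=0xBD

Answer: 0xBD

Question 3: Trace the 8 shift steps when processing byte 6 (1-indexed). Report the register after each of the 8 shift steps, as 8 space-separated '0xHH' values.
After byte 1 (0xB1): reg=0x1E
After byte 2 (0x21): reg=0xBD
After byte 3 (0x66): reg=0x0F
After byte 4 (0xF2): reg=0xFD
After byte 5 (0x25): reg=0x06
Register before byte 6: 0x06
After XOR with byte 0x2F: 0x29

Answer: 0x52 0xA4 0x4F 0x9E 0x3B 0x76 0xEC 0xDF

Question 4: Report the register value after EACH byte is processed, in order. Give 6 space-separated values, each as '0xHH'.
0x1E 0xBD 0x0F 0xFD 0x06 0xDF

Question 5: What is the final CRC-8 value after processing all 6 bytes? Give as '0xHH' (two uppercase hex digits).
Answer: 0xDF

Derivation:
After byte 1 (0xB1): reg=0x1E
After byte 2 (0x21): reg=0xBD
After byte 3 (0x66): reg=0x0F
After byte 4 (0xF2): reg=0xFD
After byte 5 (0x25): reg=0x06
After byte 6 (0x2F): reg=0xDF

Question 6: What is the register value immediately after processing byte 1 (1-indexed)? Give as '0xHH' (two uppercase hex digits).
After byte 1 (0xB1): reg=0x1E

Answer: 0x1E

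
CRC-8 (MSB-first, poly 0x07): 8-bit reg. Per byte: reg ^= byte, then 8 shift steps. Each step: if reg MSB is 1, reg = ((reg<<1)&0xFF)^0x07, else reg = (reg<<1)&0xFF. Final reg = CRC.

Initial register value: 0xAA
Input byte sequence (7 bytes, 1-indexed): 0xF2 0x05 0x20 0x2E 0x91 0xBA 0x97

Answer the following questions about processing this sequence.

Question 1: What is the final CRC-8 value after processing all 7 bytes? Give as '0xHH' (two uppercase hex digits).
After byte 1 (0xF2): reg=0x8F
After byte 2 (0x05): reg=0xBF
After byte 3 (0x20): reg=0xD4
After byte 4 (0x2E): reg=0xE8
After byte 5 (0x91): reg=0x68
After byte 6 (0xBA): reg=0x30
After byte 7 (0x97): reg=0x7C

Answer: 0x7C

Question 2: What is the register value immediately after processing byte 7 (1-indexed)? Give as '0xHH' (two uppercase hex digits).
After byte 1 (0xF2): reg=0x8F
After byte 2 (0x05): reg=0xBF
After byte 3 (0x20): reg=0xD4
After byte 4 (0x2E): reg=0xE8
After byte 5 (0x91): reg=0x68
After byte 6 (0xBA): reg=0x30
After byte 7 (0x97): reg=0x7C

Answer: 0x7C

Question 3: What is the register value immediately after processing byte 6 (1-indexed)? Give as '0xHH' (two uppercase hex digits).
Answer: 0x30

Derivation:
After byte 1 (0xF2): reg=0x8F
After byte 2 (0x05): reg=0xBF
After byte 3 (0x20): reg=0xD4
After byte 4 (0x2E): reg=0xE8
After byte 5 (0x91): reg=0x68
After byte 6 (0xBA): reg=0x30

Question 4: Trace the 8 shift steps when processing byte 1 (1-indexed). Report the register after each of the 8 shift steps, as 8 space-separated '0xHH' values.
Answer: 0xB0 0x67 0xCE 0x9B 0x31 0x62 0xC4 0x8F

Derivation:
Register before byte 1: 0xAA
After XOR with byte 0xF2: 0x58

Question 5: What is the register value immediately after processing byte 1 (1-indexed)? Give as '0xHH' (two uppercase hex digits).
Answer: 0x8F

Derivation:
After byte 1 (0xF2): reg=0x8F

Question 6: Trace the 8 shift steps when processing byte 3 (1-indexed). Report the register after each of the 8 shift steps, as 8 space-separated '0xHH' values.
After byte 1 (0xF2): reg=0x8F
After byte 2 (0x05): reg=0xBF
Register before byte 3: 0xBF
After XOR with byte 0x20: 0x9F

Answer: 0x39 0x72 0xE4 0xCF 0x99 0x35 0x6A 0xD4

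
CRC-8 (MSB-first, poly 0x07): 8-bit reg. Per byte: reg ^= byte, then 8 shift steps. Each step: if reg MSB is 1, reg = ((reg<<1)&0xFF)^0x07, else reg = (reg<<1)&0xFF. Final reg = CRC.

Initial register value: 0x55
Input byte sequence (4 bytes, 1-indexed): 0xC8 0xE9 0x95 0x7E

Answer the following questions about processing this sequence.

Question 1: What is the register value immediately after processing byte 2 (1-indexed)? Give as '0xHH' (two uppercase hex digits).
Answer: 0x99

Derivation:
After byte 1 (0xC8): reg=0xDA
After byte 2 (0xE9): reg=0x99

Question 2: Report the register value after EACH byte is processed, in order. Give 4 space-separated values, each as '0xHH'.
0xDA 0x99 0x24 0x81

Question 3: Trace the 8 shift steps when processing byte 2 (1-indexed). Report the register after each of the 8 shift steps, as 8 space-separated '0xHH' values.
After byte 1 (0xC8): reg=0xDA
Register before byte 2: 0xDA
After XOR with byte 0xE9: 0x33

Answer: 0x66 0xCC 0x9F 0x39 0x72 0xE4 0xCF 0x99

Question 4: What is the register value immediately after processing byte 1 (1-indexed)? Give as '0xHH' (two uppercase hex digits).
Answer: 0xDA

Derivation:
After byte 1 (0xC8): reg=0xDA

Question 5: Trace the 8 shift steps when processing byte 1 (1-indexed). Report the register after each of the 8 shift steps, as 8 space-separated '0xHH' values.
Register before byte 1: 0x55
After XOR with byte 0xC8: 0x9D

Answer: 0x3D 0x7A 0xF4 0xEF 0xD9 0xB5 0x6D 0xDA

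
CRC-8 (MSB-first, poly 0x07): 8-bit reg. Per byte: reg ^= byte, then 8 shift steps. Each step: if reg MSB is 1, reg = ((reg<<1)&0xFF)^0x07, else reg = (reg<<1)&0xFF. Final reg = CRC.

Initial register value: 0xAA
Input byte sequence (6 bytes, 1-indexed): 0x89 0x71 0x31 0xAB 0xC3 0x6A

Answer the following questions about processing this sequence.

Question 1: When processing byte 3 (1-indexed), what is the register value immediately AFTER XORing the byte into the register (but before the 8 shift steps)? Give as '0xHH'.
Register before byte 3: 0xC1
Byte 3: 0x31
0xC1 XOR 0x31 = 0xF0

Answer: 0xF0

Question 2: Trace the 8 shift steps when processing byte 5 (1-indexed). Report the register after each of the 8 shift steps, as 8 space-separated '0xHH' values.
After byte 1 (0x89): reg=0xE9
After byte 2 (0x71): reg=0xC1
After byte 3 (0x31): reg=0xDE
After byte 4 (0xAB): reg=0x4C
Register before byte 5: 0x4C
After XOR with byte 0xC3: 0x8F

Answer: 0x19 0x32 0x64 0xC8 0x97 0x29 0x52 0xA4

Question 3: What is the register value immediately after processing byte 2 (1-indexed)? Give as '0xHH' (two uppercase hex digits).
Answer: 0xC1

Derivation:
After byte 1 (0x89): reg=0xE9
After byte 2 (0x71): reg=0xC1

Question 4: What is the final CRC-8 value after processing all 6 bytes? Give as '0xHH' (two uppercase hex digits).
After byte 1 (0x89): reg=0xE9
After byte 2 (0x71): reg=0xC1
After byte 3 (0x31): reg=0xDE
After byte 4 (0xAB): reg=0x4C
After byte 5 (0xC3): reg=0xA4
After byte 6 (0x6A): reg=0x64

Answer: 0x64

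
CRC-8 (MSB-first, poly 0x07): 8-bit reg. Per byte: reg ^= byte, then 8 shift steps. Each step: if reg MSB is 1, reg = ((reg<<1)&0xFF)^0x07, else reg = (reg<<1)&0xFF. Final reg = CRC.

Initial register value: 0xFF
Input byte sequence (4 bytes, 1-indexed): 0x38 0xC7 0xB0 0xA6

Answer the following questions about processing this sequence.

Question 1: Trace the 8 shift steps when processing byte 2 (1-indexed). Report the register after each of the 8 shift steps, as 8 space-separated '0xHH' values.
Answer: 0x3F 0x7E 0xFC 0xFF 0xF9 0xF5 0xED 0xDD

Derivation:
After byte 1 (0x38): reg=0x5B
Register before byte 2: 0x5B
After XOR with byte 0xC7: 0x9C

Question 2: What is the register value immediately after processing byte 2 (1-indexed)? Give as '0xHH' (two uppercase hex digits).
After byte 1 (0x38): reg=0x5B
After byte 2 (0xC7): reg=0xDD

Answer: 0xDD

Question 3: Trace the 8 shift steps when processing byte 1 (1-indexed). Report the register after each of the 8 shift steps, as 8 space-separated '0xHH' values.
Answer: 0x89 0x15 0x2A 0x54 0xA8 0x57 0xAE 0x5B

Derivation:
Register before byte 1: 0xFF
After XOR with byte 0x38: 0xC7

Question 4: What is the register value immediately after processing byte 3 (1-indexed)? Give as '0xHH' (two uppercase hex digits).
Answer: 0x04

Derivation:
After byte 1 (0x38): reg=0x5B
After byte 2 (0xC7): reg=0xDD
After byte 3 (0xB0): reg=0x04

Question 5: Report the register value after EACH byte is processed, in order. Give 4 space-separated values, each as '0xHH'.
0x5B 0xDD 0x04 0x67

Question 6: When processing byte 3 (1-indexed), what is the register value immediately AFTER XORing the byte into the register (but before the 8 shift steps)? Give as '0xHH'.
Register before byte 3: 0xDD
Byte 3: 0xB0
0xDD XOR 0xB0 = 0x6D

Answer: 0x6D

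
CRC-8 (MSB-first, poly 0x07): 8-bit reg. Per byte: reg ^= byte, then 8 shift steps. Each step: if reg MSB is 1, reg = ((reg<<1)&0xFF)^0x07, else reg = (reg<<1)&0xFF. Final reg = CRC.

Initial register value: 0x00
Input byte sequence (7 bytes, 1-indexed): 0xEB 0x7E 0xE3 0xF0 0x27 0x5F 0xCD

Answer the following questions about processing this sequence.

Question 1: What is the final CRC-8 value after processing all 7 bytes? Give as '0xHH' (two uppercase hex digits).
Answer: 0xE1

Derivation:
After byte 1 (0xEB): reg=0x9F
After byte 2 (0x7E): reg=0xA9
After byte 3 (0xE3): reg=0xF1
After byte 4 (0xF0): reg=0x07
After byte 5 (0x27): reg=0xE0
After byte 6 (0x5F): reg=0x34
After byte 7 (0xCD): reg=0xE1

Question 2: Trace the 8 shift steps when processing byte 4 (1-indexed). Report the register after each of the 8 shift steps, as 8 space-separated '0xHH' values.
Answer: 0x02 0x04 0x08 0x10 0x20 0x40 0x80 0x07

Derivation:
After byte 1 (0xEB): reg=0x9F
After byte 2 (0x7E): reg=0xA9
After byte 3 (0xE3): reg=0xF1
Register before byte 4: 0xF1
After XOR with byte 0xF0: 0x01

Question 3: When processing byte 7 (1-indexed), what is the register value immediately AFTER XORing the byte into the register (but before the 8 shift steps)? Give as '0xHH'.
Answer: 0xF9

Derivation:
Register before byte 7: 0x34
Byte 7: 0xCD
0x34 XOR 0xCD = 0xF9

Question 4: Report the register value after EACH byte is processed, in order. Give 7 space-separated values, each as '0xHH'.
0x9F 0xA9 0xF1 0x07 0xE0 0x34 0xE1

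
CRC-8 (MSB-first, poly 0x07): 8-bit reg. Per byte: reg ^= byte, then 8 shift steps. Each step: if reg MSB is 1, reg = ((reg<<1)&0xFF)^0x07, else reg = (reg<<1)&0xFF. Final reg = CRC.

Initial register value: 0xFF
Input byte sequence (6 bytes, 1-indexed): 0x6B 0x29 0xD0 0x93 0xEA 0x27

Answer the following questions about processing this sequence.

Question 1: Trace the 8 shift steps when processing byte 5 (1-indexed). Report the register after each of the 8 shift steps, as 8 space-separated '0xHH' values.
Answer: 0xA9 0x55 0xAA 0x53 0xA6 0x4B 0x96 0x2B

Derivation:
After byte 1 (0x6B): reg=0xE5
After byte 2 (0x29): reg=0x6A
After byte 3 (0xD0): reg=0x2F
After byte 4 (0x93): reg=0x3D
Register before byte 5: 0x3D
After XOR with byte 0xEA: 0xD7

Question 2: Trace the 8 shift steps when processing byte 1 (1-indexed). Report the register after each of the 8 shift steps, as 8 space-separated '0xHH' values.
Answer: 0x2F 0x5E 0xBC 0x7F 0xFE 0xFB 0xF1 0xE5

Derivation:
Register before byte 1: 0xFF
After XOR with byte 0x6B: 0x94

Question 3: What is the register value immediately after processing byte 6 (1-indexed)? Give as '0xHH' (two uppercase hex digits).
After byte 1 (0x6B): reg=0xE5
After byte 2 (0x29): reg=0x6A
After byte 3 (0xD0): reg=0x2F
After byte 4 (0x93): reg=0x3D
After byte 5 (0xEA): reg=0x2B
After byte 6 (0x27): reg=0x24

Answer: 0x24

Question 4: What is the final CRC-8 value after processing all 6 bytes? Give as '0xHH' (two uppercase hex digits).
Answer: 0x24

Derivation:
After byte 1 (0x6B): reg=0xE5
After byte 2 (0x29): reg=0x6A
After byte 3 (0xD0): reg=0x2F
After byte 4 (0x93): reg=0x3D
After byte 5 (0xEA): reg=0x2B
After byte 6 (0x27): reg=0x24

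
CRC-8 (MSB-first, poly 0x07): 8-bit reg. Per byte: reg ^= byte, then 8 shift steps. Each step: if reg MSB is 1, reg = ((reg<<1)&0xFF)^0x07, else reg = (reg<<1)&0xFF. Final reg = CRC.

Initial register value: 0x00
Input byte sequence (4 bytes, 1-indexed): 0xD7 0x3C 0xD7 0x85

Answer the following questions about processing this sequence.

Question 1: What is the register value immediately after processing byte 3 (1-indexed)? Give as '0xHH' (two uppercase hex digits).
After byte 1 (0xD7): reg=0x2B
After byte 2 (0x3C): reg=0x65
After byte 3 (0xD7): reg=0x17

Answer: 0x17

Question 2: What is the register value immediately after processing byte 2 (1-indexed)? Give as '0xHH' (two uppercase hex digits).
After byte 1 (0xD7): reg=0x2B
After byte 2 (0x3C): reg=0x65

Answer: 0x65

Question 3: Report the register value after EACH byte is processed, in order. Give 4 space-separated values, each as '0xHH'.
0x2B 0x65 0x17 0xF7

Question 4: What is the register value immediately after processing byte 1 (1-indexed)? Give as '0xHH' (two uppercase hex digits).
After byte 1 (0xD7): reg=0x2B

Answer: 0x2B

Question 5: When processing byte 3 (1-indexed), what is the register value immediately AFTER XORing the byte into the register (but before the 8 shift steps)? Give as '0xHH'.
Register before byte 3: 0x65
Byte 3: 0xD7
0x65 XOR 0xD7 = 0xB2

Answer: 0xB2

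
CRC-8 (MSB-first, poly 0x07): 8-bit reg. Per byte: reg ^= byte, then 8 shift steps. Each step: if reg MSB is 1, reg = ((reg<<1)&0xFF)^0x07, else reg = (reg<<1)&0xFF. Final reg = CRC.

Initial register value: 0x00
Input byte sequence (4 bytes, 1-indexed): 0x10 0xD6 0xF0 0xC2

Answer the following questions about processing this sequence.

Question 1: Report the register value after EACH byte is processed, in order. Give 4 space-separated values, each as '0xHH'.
0x70 0x7B 0xB8 0x61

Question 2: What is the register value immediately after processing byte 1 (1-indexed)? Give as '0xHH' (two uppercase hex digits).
After byte 1 (0x10): reg=0x70

Answer: 0x70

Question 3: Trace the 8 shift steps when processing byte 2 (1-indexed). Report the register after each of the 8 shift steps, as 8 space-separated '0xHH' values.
Answer: 0x4B 0x96 0x2B 0x56 0xAC 0x5F 0xBE 0x7B

Derivation:
After byte 1 (0x10): reg=0x70
Register before byte 2: 0x70
After XOR with byte 0xD6: 0xA6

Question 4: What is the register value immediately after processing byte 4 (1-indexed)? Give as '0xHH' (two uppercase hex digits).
Answer: 0x61

Derivation:
After byte 1 (0x10): reg=0x70
After byte 2 (0xD6): reg=0x7B
After byte 3 (0xF0): reg=0xB8
After byte 4 (0xC2): reg=0x61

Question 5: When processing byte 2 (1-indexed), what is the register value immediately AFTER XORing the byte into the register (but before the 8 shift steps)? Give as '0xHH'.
Answer: 0xA6

Derivation:
Register before byte 2: 0x70
Byte 2: 0xD6
0x70 XOR 0xD6 = 0xA6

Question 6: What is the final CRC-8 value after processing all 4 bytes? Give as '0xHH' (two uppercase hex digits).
After byte 1 (0x10): reg=0x70
After byte 2 (0xD6): reg=0x7B
After byte 3 (0xF0): reg=0xB8
After byte 4 (0xC2): reg=0x61

Answer: 0x61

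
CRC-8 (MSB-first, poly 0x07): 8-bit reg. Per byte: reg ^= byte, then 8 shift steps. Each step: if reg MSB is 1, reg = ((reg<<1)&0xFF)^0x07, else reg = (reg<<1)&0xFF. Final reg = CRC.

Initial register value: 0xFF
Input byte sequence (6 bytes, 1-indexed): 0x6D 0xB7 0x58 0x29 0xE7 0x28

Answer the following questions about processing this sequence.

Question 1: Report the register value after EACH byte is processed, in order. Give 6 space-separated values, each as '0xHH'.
0xF7 0xC7 0xD4 0xFD 0x46 0x0D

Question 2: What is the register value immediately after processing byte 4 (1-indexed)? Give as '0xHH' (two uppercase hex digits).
After byte 1 (0x6D): reg=0xF7
After byte 2 (0xB7): reg=0xC7
After byte 3 (0x58): reg=0xD4
After byte 4 (0x29): reg=0xFD

Answer: 0xFD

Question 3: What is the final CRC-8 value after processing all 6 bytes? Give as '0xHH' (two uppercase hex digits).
After byte 1 (0x6D): reg=0xF7
After byte 2 (0xB7): reg=0xC7
After byte 3 (0x58): reg=0xD4
After byte 4 (0x29): reg=0xFD
After byte 5 (0xE7): reg=0x46
After byte 6 (0x28): reg=0x0D

Answer: 0x0D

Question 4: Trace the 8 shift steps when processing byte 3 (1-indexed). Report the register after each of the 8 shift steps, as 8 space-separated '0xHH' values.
After byte 1 (0x6D): reg=0xF7
After byte 2 (0xB7): reg=0xC7
Register before byte 3: 0xC7
After XOR with byte 0x58: 0x9F

Answer: 0x39 0x72 0xE4 0xCF 0x99 0x35 0x6A 0xD4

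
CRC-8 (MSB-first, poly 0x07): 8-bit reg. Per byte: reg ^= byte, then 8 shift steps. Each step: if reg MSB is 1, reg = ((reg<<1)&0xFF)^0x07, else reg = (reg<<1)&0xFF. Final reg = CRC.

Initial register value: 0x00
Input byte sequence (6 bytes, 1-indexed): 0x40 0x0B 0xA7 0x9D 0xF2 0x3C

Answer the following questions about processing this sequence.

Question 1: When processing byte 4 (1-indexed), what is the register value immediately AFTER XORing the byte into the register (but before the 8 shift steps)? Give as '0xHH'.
Answer: 0xF0

Derivation:
Register before byte 4: 0x6D
Byte 4: 0x9D
0x6D XOR 0x9D = 0xF0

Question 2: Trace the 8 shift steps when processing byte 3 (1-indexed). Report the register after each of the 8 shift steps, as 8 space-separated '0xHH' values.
After byte 1 (0x40): reg=0xC7
After byte 2 (0x0B): reg=0x6A
Register before byte 3: 0x6A
After XOR with byte 0xA7: 0xCD

Answer: 0x9D 0x3D 0x7A 0xF4 0xEF 0xD9 0xB5 0x6D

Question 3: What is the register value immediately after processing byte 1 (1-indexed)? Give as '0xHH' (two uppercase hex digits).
Answer: 0xC7

Derivation:
After byte 1 (0x40): reg=0xC7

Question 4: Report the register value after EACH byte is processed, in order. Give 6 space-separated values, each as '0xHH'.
0xC7 0x6A 0x6D 0xDE 0xC4 0xE6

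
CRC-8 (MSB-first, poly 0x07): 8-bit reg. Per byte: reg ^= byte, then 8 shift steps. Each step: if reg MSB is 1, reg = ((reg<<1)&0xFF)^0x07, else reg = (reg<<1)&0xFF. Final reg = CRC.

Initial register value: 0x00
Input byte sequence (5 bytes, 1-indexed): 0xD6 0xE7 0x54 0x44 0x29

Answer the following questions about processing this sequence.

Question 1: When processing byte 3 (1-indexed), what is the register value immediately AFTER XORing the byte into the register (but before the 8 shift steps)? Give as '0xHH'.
Register before byte 3: 0x7F
Byte 3: 0x54
0x7F XOR 0x54 = 0x2B

Answer: 0x2B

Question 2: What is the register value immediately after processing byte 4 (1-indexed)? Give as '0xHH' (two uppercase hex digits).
After byte 1 (0xD6): reg=0x2C
After byte 2 (0xE7): reg=0x7F
After byte 3 (0x54): reg=0xD1
After byte 4 (0x44): reg=0xE2

Answer: 0xE2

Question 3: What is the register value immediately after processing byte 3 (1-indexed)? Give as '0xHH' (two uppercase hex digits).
After byte 1 (0xD6): reg=0x2C
After byte 2 (0xE7): reg=0x7F
After byte 3 (0x54): reg=0xD1

Answer: 0xD1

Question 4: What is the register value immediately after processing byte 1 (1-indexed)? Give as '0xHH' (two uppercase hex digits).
After byte 1 (0xD6): reg=0x2C

Answer: 0x2C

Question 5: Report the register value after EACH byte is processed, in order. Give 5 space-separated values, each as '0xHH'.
0x2C 0x7F 0xD1 0xE2 0x7F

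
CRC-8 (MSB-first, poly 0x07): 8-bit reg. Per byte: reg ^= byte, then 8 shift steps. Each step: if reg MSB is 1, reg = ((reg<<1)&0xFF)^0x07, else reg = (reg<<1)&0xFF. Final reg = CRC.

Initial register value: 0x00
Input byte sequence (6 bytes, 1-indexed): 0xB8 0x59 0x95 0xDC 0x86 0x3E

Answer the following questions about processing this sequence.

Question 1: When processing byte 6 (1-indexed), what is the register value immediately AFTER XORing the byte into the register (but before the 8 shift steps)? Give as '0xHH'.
Register before byte 6: 0x36
Byte 6: 0x3E
0x36 XOR 0x3E = 0x08

Answer: 0x08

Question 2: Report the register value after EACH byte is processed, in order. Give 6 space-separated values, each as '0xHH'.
0x21 0x6F 0xE8 0x8C 0x36 0x38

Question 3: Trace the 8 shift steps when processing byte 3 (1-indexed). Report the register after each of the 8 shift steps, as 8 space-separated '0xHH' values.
Answer: 0xF3 0xE1 0xC5 0x8D 0x1D 0x3A 0x74 0xE8

Derivation:
After byte 1 (0xB8): reg=0x21
After byte 2 (0x59): reg=0x6F
Register before byte 3: 0x6F
After XOR with byte 0x95: 0xFA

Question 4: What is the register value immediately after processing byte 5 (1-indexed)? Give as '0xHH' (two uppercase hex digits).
After byte 1 (0xB8): reg=0x21
After byte 2 (0x59): reg=0x6F
After byte 3 (0x95): reg=0xE8
After byte 4 (0xDC): reg=0x8C
After byte 5 (0x86): reg=0x36

Answer: 0x36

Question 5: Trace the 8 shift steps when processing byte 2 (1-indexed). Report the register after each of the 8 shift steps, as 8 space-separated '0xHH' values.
After byte 1 (0xB8): reg=0x21
Register before byte 2: 0x21
After XOR with byte 0x59: 0x78

Answer: 0xF0 0xE7 0xC9 0x95 0x2D 0x5A 0xB4 0x6F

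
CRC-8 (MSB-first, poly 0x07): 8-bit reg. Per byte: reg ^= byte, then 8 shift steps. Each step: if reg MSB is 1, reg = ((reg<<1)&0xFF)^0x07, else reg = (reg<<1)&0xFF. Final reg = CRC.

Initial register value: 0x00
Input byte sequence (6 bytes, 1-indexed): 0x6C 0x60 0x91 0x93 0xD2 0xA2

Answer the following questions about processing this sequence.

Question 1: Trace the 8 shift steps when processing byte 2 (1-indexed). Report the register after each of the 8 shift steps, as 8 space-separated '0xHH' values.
After byte 1 (0x6C): reg=0x03
Register before byte 2: 0x03
After XOR with byte 0x60: 0x63

Answer: 0xC6 0x8B 0x11 0x22 0x44 0x88 0x17 0x2E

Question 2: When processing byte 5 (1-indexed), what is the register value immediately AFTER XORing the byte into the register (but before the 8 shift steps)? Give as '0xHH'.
Register before byte 5: 0x7C
Byte 5: 0xD2
0x7C XOR 0xD2 = 0xAE

Answer: 0xAE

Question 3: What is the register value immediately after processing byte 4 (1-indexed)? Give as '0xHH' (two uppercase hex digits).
Answer: 0x7C

Derivation:
After byte 1 (0x6C): reg=0x03
After byte 2 (0x60): reg=0x2E
After byte 3 (0x91): reg=0x34
After byte 4 (0x93): reg=0x7C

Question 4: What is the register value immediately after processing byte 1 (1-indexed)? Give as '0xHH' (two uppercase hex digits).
After byte 1 (0x6C): reg=0x03

Answer: 0x03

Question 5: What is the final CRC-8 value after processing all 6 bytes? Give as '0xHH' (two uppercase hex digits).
After byte 1 (0x6C): reg=0x03
After byte 2 (0x60): reg=0x2E
After byte 3 (0x91): reg=0x34
After byte 4 (0x93): reg=0x7C
After byte 5 (0xD2): reg=0x43
After byte 6 (0xA2): reg=0xA9

Answer: 0xA9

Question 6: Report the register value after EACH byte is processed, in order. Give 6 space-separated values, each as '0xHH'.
0x03 0x2E 0x34 0x7C 0x43 0xA9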